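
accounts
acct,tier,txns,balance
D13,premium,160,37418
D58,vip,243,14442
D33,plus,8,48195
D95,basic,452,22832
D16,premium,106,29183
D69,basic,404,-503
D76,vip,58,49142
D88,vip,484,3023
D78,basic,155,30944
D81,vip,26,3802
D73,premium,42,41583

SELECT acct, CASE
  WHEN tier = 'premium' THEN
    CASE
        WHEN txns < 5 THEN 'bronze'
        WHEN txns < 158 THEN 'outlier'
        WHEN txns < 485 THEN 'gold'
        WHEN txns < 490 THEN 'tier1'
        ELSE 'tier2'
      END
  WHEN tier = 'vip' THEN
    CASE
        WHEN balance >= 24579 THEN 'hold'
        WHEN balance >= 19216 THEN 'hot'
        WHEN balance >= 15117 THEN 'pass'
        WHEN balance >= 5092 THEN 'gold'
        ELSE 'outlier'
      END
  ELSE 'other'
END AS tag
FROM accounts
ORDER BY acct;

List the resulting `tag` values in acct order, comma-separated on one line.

gold, outlier, other, gold, other, outlier, hold, other, outlier, outlier, other

acct=D13: tier='premium' → inner[txns < 485] → gold
acct=D16: tier='premium' → inner[txns < 158] → outlier
acct=D33: tier='plus' → outer ELSE → other
acct=D58: tier='vip' → inner[balance >= 5092] → gold
acct=D69: tier='basic' → outer ELSE → other
acct=D73: tier='premium' → inner[txns < 158] → outlier
acct=D76: tier='vip' → inner[balance >= 24579] → hold
acct=D78: tier='basic' → outer ELSE → other
acct=D81: tier='vip' → inner[ELSE] → outlier
acct=D88: tier='vip' → inner[ELSE] → outlier
acct=D95: tier='basic' → outer ELSE → other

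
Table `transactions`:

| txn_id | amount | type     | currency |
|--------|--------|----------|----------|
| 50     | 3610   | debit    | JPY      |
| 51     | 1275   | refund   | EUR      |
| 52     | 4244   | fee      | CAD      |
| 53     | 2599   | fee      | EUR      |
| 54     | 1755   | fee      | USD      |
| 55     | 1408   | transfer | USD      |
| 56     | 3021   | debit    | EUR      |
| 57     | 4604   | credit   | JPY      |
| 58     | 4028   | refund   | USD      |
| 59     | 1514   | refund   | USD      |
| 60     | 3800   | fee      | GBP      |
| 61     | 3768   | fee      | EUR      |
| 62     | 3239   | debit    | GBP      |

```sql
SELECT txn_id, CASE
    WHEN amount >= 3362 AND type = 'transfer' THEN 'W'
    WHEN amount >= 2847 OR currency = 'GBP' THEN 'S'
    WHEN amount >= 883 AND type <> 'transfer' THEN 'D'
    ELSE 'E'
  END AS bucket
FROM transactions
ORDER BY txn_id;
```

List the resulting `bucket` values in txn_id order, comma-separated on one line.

txn_id=50: amount >= 2847 OR currency = 'GBP' → S
txn_id=51: amount >= 883 AND type <> 'transfer' → D
txn_id=52: amount >= 2847 OR currency = 'GBP' → S
txn_id=53: amount >= 883 AND type <> 'transfer' → D
txn_id=54: amount >= 883 AND type <> 'transfer' → D
txn_id=55: ELSE → E
txn_id=56: amount >= 2847 OR currency = 'GBP' → S
txn_id=57: amount >= 2847 OR currency = 'GBP' → S
txn_id=58: amount >= 2847 OR currency = 'GBP' → S
txn_id=59: amount >= 883 AND type <> 'transfer' → D
txn_id=60: amount >= 2847 OR currency = 'GBP' → S
txn_id=61: amount >= 2847 OR currency = 'GBP' → S
txn_id=62: amount >= 2847 OR currency = 'GBP' → S

S, D, S, D, D, E, S, S, S, D, S, S, S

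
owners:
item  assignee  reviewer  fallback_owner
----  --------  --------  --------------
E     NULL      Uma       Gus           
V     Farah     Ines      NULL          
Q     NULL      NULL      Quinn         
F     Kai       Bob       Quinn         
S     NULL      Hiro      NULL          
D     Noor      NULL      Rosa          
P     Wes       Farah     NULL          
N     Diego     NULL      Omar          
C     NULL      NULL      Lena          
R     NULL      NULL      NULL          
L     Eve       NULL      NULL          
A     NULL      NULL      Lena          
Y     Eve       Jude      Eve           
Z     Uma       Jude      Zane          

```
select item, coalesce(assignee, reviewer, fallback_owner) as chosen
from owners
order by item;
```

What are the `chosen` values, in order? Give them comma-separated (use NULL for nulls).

Lena, Lena, Noor, Uma, Kai, Eve, Diego, Wes, Quinn, NULL, Hiro, Farah, Eve, Uma

item=A: assignee=NULL, reviewer=NULL, fallback_owner=Lena → Lena
item=C: assignee=NULL, reviewer=NULL, fallback_owner=Lena → Lena
item=D: assignee=Noor → Noor
item=E: assignee=NULL, reviewer=Uma → Uma
item=F: assignee=Kai → Kai
item=L: assignee=Eve → Eve
item=N: assignee=Diego → Diego
item=P: assignee=Wes → Wes
item=Q: assignee=NULL, reviewer=NULL, fallback_owner=Quinn → Quinn
item=R: assignee=NULL, reviewer=NULL, fallback_owner=NULL (all NULL) → NULL
item=S: assignee=NULL, reviewer=Hiro → Hiro
item=V: assignee=Farah → Farah
item=Y: assignee=Eve → Eve
item=Z: assignee=Uma → Uma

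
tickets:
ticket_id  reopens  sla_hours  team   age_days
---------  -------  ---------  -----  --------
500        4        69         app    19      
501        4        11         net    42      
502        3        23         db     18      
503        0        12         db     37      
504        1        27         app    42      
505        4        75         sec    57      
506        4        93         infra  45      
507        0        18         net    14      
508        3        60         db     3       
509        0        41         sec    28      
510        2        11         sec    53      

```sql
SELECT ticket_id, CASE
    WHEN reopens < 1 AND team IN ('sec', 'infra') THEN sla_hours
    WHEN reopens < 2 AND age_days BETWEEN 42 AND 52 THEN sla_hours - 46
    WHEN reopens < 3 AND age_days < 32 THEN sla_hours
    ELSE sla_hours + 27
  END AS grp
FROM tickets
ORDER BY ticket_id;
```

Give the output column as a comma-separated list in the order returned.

96, 38, 50, 39, -19, 102, 120, 18, 87, 41, 38

ticket_id=500: ELSE → 96
ticket_id=501: ELSE → 38
ticket_id=502: ELSE → 50
ticket_id=503: ELSE → 39
ticket_id=504: reopens < 2 AND age_days BETWEEN 42 AND 52 → -19
ticket_id=505: ELSE → 102
ticket_id=506: ELSE → 120
ticket_id=507: reopens < 3 AND age_days < 32 → 18
ticket_id=508: ELSE → 87
ticket_id=509: reopens < 1 AND team IN ('sec', 'infra') → 41
ticket_id=510: ELSE → 38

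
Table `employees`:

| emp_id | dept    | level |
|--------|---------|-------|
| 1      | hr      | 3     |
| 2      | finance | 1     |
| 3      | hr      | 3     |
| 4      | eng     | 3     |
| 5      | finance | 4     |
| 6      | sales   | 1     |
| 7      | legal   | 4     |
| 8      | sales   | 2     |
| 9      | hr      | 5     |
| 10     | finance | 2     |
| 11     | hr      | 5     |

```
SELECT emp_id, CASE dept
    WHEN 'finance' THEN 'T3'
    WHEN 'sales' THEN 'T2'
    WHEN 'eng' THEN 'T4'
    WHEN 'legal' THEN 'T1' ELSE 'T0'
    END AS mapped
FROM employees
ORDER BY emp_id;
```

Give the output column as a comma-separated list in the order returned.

emp_id=1: ELSE → T0
emp_id=2: dept='finance' → T3
emp_id=3: ELSE → T0
emp_id=4: dept='eng' → T4
emp_id=5: dept='finance' → T3
emp_id=6: dept='sales' → T2
emp_id=7: dept='legal' → T1
emp_id=8: dept='sales' → T2
emp_id=9: ELSE → T0
emp_id=10: dept='finance' → T3
emp_id=11: ELSE → T0

T0, T3, T0, T4, T3, T2, T1, T2, T0, T3, T0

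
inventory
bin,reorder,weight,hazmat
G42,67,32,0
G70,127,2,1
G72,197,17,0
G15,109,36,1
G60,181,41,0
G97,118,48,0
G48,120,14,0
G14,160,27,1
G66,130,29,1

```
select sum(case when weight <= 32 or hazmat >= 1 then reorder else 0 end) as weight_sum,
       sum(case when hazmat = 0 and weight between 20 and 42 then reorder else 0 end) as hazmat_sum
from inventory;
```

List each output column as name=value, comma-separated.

[weight_sum: weight <= 32 or hazmat >= 1]
bin=G42: ✓ → 67
bin=G70: ✓ → 127
bin=G72: ✓ → 197
bin=G15: ✓ → 109
bin=G60: ✗
bin=G97: ✗
bin=G48: ✓ → 120
bin=G14: ✓ → 160
bin=G66: ✓ → 130
weight_sum = 67 + 127 + 197 + 109 + 120 + 160 + 130 = 910
—
[hazmat_sum: hazmat = 0 and weight between 20 and 42]
bin=G42: ✓ → 67
bin=G70: ✗
bin=G72: ✗
bin=G15: ✗
bin=G60: ✓ → 181
bin=G97: ✗
bin=G48: ✗
bin=G14: ✗
bin=G66: ✗
hazmat_sum = 67 + 181 = 248

weight_sum=910, hazmat_sum=248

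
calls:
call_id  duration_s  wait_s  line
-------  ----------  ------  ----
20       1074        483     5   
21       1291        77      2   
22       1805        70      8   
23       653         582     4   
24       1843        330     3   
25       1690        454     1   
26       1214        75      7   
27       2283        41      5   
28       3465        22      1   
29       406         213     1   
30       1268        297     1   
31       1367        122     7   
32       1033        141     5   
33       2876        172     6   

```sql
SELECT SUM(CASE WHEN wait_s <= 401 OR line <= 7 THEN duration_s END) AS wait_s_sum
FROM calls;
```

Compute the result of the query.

22268

call_id=20: ✓ → 1074
call_id=21: ✓ → 1291
call_id=22: ✓ → 1805
call_id=23: ✓ → 653
call_id=24: ✓ → 1843
call_id=25: ✓ → 1690
call_id=26: ✓ → 1214
call_id=27: ✓ → 2283
call_id=28: ✓ → 3465
call_id=29: ✓ → 406
call_id=30: ✓ → 1268
call_id=31: ✓ → 1367
call_id=32: ✓ → 1033
call_id=33: ✓ → 2876
wait_s_sum = 1074 + 1291 + 1805 + 653 + 1843 + 1690 + 1214 + 2283 + 3465 + 406 + 1268 + 1367 + 1033 + 2876 = 22268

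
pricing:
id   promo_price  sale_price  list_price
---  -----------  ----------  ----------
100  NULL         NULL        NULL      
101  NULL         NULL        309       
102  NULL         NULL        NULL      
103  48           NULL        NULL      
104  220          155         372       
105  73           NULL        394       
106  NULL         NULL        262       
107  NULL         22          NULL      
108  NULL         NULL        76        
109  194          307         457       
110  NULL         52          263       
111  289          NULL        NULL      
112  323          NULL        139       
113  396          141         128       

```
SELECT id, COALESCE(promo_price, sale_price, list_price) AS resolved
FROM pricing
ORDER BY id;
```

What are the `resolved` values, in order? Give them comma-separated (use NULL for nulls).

NULL, 309, NULL, 48, 220, 73, 262, 22, 76, 194, 52, 289, 323, 396

id=100: promo_price=NULL, sale_price=NULL, list_price=NULL (all NULL) → NULL
id=101: promo_price=NULL, sale_price=NULL, list_price=309 → 309
id=102: promo_price=NULL, sale_price=NULL, list_price=NULL (all NULL) → NULL
id=103: promo_price=48 → 48
id=104: promo_price=220 → 220
id=105: promo_price=73 → 73
id=106: promo_price=NULL, sale_price=NULL, list_price=262 → 262
id=107: promo_price=NULL, sale_price=22 → 22
id=108: promo_price=NULL, sale_price=NULL, list_price=76 → 76
id=109: promo_price=194 → 194
id=110: promo_price=NULL, sale_price=52 → 52
id=111: promo_price=289 → 289
id=112: promo_price=323 → 323
id=113: promo_price=396 → 396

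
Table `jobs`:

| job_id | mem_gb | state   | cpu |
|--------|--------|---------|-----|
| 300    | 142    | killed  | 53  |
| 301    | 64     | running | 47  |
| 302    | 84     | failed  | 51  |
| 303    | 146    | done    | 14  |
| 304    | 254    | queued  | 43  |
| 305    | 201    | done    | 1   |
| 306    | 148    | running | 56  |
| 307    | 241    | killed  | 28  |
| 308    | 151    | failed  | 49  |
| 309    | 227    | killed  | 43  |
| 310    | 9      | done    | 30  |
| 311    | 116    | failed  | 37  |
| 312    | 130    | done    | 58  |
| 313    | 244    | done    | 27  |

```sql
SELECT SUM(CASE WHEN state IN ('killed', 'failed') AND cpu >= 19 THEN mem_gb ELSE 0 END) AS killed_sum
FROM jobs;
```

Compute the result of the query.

job_id=300: ✓ → 142
job_id=301: ✗
job_id=302: ✓ → 84
job_id=303: ✗
job_id=304: ✗
job_id=305: ✗
job_id=306: ✗
job_id=307: ✓ → 241
job_id=308: ✓ → 151
job_id=309: ✓ → 227
job_id=310: ✗
job_id=311: ✓ → 116
job_id=312: ✗
job_id=313: ✗
killed_sum = 142 + 84 + 241 + 151 + 227 + 116 = 961

961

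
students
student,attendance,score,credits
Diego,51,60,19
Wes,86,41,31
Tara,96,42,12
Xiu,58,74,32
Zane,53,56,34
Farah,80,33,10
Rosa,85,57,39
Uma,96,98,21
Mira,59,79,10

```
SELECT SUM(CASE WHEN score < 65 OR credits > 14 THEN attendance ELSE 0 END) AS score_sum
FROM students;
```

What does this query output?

605

student=Diego: ✓ → 51
student=Wes: ✓ → 86
student=Tara: ✓ → 96
student=Xiu: ✓ → 58
student=Zane: ✓ → 53
student=Farah: ✓ → 80
student=Rosa: ✓ → 85
student=Uma: ✓ → 96
student=Mira: ✗
score_sum = 51 + 86 + 96 + 58 + 53 + 80 + 85 + 96 = 605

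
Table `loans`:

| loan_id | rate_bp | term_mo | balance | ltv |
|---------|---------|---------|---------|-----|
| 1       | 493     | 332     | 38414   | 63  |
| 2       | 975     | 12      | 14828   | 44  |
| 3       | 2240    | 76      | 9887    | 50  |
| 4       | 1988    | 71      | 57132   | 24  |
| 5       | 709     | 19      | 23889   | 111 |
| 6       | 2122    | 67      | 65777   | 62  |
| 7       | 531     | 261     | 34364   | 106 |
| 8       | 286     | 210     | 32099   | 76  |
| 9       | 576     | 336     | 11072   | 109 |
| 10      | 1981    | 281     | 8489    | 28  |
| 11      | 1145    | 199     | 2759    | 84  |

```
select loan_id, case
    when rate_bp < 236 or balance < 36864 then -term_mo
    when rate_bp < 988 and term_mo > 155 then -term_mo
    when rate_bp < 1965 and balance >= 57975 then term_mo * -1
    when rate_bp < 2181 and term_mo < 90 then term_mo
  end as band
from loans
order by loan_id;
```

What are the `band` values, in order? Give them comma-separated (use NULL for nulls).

-332, -12, -76, 71, -19, 67, -261, -210, -336, -281, -199

loan_id=1: rate_bp < 988 and term_mo > 155 → -332
loan_id=2: rate_bp < 236 or balance < 36864 → -12
loan_id=3: rate_bp < 236 or balance < 36864 → -76
loan_id=4: rate_bp < 2181 and term_mo < 90 → 71
loan_id=5: rate_bp < 236 or balance < 36864 → -19
loan_id=6: rate_bp < 2181 and term_mo < 90 → 67
loan_id=7: rate_bp < 236 or balance < 36864 → -261
loan_id=8: rate_bp < 236 or balance < 36864 → -210
loan_id=9: rate_bp < 236 or balance < 36864 → -336
loan_id=10: rate_bp < 236 or balance < 36864 → -281
loan_id=11: rate_bp < 236 or balance < 36864 → -199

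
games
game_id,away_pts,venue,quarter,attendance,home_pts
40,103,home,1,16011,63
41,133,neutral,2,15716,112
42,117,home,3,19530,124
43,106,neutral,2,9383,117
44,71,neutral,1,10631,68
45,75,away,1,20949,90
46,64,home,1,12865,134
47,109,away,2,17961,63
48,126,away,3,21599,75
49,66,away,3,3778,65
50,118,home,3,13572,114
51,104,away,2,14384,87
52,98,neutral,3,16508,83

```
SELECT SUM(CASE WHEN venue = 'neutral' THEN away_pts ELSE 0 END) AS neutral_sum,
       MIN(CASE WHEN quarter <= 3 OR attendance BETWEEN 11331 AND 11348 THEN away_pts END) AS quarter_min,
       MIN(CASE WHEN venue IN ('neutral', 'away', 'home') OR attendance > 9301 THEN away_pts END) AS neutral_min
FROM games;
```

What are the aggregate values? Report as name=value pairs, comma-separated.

[neutral_sum: venue = 'neutral']
game_id=40: ✗
game_id=41: ✓ → 133
game_id=42: ✗
game_id=43: ✓ → 106
game_id=44: ✓ → 71
game_id=45: ✗
game_id=46: ✗
game_id=47: ✗
game_id=48: ✗
game_id=49: ✗
game_id=50: ✗
game_id=51: ✗
game_id=52: ✓ → 98
neutral_sum = 133 + 106 + 71 + 98 = 408
—
[quarter_min: quarter <= 3 OR attendance BETWEEN 11331 AND 11348]
game_id=40: ✓ → 103
game_id=41: ✓ → 133
game_id=42: ✓ → 117
game_id=43: ✓ → 106
game_id=44: ✓ → 71
game_id=45: ✓ → 75
game_id=46: ✓ → 64
game_id=47: ✓ → 109
game_id=48: ✓ → 126
game_id=49: ✓ → 66
game_id=50: ✓ → 118
game_id=51: ✓ → 104
game_id=52: ✓ → 98
quarter_min = MIN(103, 133, 117, 106, 71, 75, 64, 109, 126, 66, 118, 104, 98) = 64
—
[neutral_min: venue IN ('neutral', 'away', 'home') OR attendance > 9301]
game_id=40: ✓ → 103
game_id=41: ✓ → 133
game_id=42: ✓ → 117
game_id=43: ✓ → 106
game_id=44: ✓ → 71
game_id=45: ✓ → 75
game_id=46: ✓ → 64
game_id=47: ✓ → 109
game_id=48: ✓ → 126
game_id=49: ✓ → 66
game_id=50: ✓ → 118
game_id=51: ✓ → 104
game_id=52: ✓ → 98
neutral_min = MIN(103, 133, 117, 106, 71, 75, 64, 109, 126, 66, 118, 104, 98) = 64

neutral_sum=408, quarter_min=64, neutral_min=64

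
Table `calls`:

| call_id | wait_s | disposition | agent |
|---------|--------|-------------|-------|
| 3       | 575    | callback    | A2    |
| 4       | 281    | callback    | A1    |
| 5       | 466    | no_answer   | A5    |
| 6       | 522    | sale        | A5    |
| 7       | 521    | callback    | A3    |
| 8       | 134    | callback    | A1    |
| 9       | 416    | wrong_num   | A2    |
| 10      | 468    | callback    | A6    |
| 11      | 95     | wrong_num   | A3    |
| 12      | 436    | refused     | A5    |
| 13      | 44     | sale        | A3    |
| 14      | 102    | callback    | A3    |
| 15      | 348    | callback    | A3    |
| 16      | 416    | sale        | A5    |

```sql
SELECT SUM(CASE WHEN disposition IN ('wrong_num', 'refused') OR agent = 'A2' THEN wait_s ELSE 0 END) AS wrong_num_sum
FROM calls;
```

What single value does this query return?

call_id=3: ✓ → 575
call_id=4: ✗
call_id=5: ✗
call_id=6: ✗
call_id=7: ✗
call_id=8: ✗
call_id=9: ✓ → 416
call_id=10: ✗
call_id=11: ✓ → 95
call_id=12: ✓ → 436
call_id=13: ✗
call_id=14: ✗
call_id=15: ✗
call_id=16: ✗
wrong_num_sum = 575 + 416 + 95 + 436 = 1522

1522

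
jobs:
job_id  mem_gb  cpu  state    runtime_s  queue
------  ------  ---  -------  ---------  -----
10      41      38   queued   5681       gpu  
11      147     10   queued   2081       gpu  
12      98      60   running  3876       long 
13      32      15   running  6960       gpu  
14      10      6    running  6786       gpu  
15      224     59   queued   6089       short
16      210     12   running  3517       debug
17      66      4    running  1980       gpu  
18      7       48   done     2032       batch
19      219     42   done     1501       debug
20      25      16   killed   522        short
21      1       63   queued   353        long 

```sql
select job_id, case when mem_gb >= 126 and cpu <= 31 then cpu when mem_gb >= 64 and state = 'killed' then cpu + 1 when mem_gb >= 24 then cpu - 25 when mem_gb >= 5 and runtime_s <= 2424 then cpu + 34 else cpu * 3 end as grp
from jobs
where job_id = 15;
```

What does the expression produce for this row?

job_id = 15: mem_gb=224, cpu=59, state=queued, runtime_s=6089, queue=short.
mem_gb >= 126 and cpu <= 31 → false
mem_gb >= 64 and state = 'killed' → false
mem_gb >= 24 → true → 34

34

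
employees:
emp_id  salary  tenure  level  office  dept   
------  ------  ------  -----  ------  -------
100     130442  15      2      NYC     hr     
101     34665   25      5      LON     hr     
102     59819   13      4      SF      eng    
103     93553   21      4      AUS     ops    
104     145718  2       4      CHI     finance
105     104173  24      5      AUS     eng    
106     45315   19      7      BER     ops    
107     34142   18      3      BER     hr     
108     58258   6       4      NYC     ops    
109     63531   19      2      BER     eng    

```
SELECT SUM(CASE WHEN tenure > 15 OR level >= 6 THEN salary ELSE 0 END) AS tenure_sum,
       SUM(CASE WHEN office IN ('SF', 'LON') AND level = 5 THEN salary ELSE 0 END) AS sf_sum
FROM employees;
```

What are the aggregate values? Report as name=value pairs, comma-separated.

[tenure_sum: tenure > 15 OR level >= 6]
emp_id=100: ✗
emp_id=101: ✓ → 34665
emp_id=102: ✗
emp_id=103: ✓ → 93553
emp_id=104: ✗
emp_id=105: ✓ → 104173
emp_id=106: ✓ → 45315
emp_id=107: ✓ → 34142
emp_id=108: ✗
emp_id=109: ✓ → 63531
tenure_sum = 34665 + 93553 + 104173 + 45315 + 34142 + 63531 = 375379
—
[sf_sum: office IN ('SF', 'LON') AND level = 5]
emp_id=100: ✗
emp_id=101: ✓ → 34665
emp_id=102: ✗
emp_id=103: ✗
emp_id=104: ✗
emp_id=105: ✗
emp_id=106: ✗
emp_id=107: ✗
emp_id=108: ✗
emp_id=109: ✗
sf_sum = 34665

tenure_sum=375379, sf_sum=34665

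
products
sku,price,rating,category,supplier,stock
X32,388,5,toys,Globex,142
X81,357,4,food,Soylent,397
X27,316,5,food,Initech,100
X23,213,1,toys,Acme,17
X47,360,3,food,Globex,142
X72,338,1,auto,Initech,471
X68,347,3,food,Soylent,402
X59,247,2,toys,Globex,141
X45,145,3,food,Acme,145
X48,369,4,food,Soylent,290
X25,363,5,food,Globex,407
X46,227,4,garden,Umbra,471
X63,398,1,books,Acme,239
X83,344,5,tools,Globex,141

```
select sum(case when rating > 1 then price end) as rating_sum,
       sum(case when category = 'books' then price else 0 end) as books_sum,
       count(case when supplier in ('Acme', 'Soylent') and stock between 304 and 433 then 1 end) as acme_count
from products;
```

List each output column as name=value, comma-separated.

rating_sum=3463, books_sum=398, acme_count=2

[rating_sum: rating > 1]
sku=X32: ✓ → 388
sku=X81: ✓ → 357
sku=X27: ✓ → 316
sku=X23: ✗
sku=X47: ✓ → 360
sku=X72: ✗
sku=X68: ✓ → 347
sku=X59: ✓ → 247
sku=X45: ✓ → 145
sku=X48: ✓ → 369
sku=X25: ✓ → 363
sku=X46: ✓ → 227
sku=X63: ✗
sku=X83: ✓ → 344
rating_sum = 388 + 357 + 316 + 360 + 347 + 247 + 145 + 369 + 363 + 227 + 344 = 3463
—
[books_sum: category = 'books']
sku=X32: ✗
sku=X81: ✗
sku=X27: ✗
sku=X23: ✗
sku=X47: ✗
sku=X72: ✗
sku=X68: ✗
sku=X59: ✗
sku=X45: ✗
sku=X48: ✗
sku=X25: ✗
sku=X46: ✗
sku=X63: ✓ → 398
sku=X83: ✗
books_sum = 398
—
[acme_count: supplier in ('Acme', 'Soylent') and stock between 304 and 433]
sku=X32: ✗
sku=X81: ✓ → 1
sku=X27: ✗
sku=X23: ✗
sku=X47: ✗
sku=X72: ✗
sku=X68: ✓ → 1
sku=X59: ✗
sku=X45: ✗
sku=X48: ✗
sku=X25: ✗
sku=X46: ✗
sku=X63: ✗
sku=X83: ✗
acme_count = COUNT(1, 1) = 2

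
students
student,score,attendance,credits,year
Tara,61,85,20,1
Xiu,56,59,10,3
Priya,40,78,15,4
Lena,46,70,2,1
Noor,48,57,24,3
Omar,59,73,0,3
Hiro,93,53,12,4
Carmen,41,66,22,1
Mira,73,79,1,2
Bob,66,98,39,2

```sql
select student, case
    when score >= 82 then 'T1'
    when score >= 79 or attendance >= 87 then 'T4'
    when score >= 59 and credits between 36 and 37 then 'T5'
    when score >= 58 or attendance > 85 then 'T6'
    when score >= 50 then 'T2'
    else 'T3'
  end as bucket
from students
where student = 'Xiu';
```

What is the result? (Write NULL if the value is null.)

student = Xiu: score=56, attendance=59, credits=10, year=3.
score >= 82 → false
score >= 79 or attendance >= 87 → false
score >= 59 and credits between 36 and 37 → false
score >= 58 or attendance > 85 → false
score >= 50 → true → T2

T2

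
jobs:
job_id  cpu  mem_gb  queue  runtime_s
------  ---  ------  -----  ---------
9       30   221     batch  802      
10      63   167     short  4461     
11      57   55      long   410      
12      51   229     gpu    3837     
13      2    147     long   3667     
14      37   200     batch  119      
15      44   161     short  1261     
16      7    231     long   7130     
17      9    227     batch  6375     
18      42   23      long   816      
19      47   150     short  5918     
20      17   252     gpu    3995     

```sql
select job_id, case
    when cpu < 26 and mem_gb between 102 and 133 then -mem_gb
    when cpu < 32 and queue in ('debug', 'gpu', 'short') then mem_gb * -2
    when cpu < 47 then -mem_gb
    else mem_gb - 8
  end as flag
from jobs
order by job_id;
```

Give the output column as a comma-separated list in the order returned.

job_id=9: cpu < 47 → -221
job_id=10: ELSE → 159
job_id=11: ELSE → 47
job_id=12: ELSE → 221
job_id=13: cpu < 47 → -147
job_id=14: cpu < 47 → -200
job_id=15: cpu < 47 → -161
job_id=16: cpu < 47 → -231
job_id=17: cpu < 47 → -227
job_id=18: cpu < 47 → -23
job_id=19: ELSE → 142
job_id=20: cpu < 32 and queue in ('debug', 'gpu', 'short') → -504

-221, 159, 47, 221, -147, -200, -161, -231, -227, -23, 142, -504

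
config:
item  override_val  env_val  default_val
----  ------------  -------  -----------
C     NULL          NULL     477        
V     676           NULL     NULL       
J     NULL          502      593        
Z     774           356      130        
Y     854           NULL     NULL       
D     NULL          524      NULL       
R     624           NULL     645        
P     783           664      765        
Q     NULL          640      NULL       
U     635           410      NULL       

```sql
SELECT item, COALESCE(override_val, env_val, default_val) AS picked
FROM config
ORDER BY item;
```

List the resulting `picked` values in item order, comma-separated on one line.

item=C: override_val=NULL, env_val=NULL, default_val=477 → 477
item=D: override_val=NULL, env_val=524 → 524
item=J: override_val=NULL, env_val=502 → 502
item=P: override_val=783 → 783
item=Q: override_val=NULL, env_val=640 → 640
item=R: override_val=624 → 624
item=U: override_val=635 → 635
item=V: override_val=676 → 676
item=Y: override_val=854 → 854
item=Z: override_val=774 → 774

477, 524, 502, 783, 640, 624, 635, 676, 854, 774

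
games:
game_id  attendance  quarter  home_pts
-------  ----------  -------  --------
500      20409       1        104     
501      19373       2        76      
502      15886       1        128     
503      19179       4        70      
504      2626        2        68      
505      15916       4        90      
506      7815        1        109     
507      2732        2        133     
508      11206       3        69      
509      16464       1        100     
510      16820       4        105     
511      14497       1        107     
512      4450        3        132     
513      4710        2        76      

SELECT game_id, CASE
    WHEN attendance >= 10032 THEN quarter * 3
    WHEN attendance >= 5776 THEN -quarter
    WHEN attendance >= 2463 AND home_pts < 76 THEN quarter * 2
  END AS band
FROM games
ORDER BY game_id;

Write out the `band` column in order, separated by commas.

3, 6, 3, 12, 4, 12, -1, NULL, 9, 3, 12, 3, NULL, NULL

game_id=500: attendance >= 10032 → 3
game_id=501: attendance >= 10032 → 6
game_id=502: attendance >= 10032 → 3
game_id=503: attendance >= 10032 → 12
game_id=504: attendance >= 2463 AND home_pts < 76 → 4
game_id=505: attendance >= 10032 → 12
game_id=506: attendance >= 5776 → -1
game_id=507: (no match → NULL) → NULL
game_id=508: attendance >= 10032 → 9
game_id=509: attendance >= 10032 → 3
game_id=510: attendance >= 10032 → 12
game_id=511: attendance >= 10032 → 3
game_id=512: (no match → NULL) → NULL
game_id=513: (no match → NULL) → NULL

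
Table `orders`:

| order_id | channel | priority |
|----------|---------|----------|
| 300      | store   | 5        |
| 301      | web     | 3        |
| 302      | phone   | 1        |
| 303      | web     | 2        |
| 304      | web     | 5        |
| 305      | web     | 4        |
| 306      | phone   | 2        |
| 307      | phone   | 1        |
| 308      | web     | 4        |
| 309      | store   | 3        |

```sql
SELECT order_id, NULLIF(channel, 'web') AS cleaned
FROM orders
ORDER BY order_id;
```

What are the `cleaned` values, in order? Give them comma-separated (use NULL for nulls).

order_id=300: channel=store vs web: differ → store
order_id=301: channel=web vs web: equal → NULL
order_id=302: channel=phone vs web: differ → phone
order_id=303: channel=web vs web: equal → NULL
order_id=304: channel=web vs web: equal → NULL
order_id=305: channel=web vs web: equal → NULL
order_id=306: channel=phone vs web: differ → phone
order_id=307: channel=phone vs web: differ → phone
order_id=308: channel=web vs web: equal → NULL
order_id=309: channel=store vs web: differ → store

store, NULL, phone, NULL, NULL, NULL, phone, phone, NULL, store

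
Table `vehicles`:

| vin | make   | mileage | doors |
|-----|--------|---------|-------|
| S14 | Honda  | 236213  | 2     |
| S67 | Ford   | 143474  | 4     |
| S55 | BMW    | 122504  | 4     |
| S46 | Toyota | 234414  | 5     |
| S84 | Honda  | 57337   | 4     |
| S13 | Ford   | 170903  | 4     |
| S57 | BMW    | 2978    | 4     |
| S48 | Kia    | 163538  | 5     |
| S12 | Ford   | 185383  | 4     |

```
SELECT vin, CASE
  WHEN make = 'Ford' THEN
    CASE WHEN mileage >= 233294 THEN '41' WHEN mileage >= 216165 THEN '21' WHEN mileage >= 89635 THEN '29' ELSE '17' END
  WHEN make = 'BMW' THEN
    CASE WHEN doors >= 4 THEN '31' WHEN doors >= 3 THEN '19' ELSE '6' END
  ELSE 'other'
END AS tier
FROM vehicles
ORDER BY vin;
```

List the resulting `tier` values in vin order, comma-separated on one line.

29, 29, other, other, other, 31, 31, 29, other

vin=S12: make='Ford' → inner[mileage >= 89635] → 29
vin=S13: make='Ford' → inner[mileage >= 89635] → 29
vin=S14: make='Honda' → outer ELSE → other
vin=S46: make='Toyota' → outer ELSE → other
vin=S48: make='Kia' → outer ELSE → other
vin=S55: make='BMW' → inner[doors >= 4] → 31
vin=S57: make='BMW' → inner[doors >= 4] → 31
vin=S67: make='Ford' → inner[mileage >= 89635] → 29
vin=S84: make='Honda' → outer ELSE → other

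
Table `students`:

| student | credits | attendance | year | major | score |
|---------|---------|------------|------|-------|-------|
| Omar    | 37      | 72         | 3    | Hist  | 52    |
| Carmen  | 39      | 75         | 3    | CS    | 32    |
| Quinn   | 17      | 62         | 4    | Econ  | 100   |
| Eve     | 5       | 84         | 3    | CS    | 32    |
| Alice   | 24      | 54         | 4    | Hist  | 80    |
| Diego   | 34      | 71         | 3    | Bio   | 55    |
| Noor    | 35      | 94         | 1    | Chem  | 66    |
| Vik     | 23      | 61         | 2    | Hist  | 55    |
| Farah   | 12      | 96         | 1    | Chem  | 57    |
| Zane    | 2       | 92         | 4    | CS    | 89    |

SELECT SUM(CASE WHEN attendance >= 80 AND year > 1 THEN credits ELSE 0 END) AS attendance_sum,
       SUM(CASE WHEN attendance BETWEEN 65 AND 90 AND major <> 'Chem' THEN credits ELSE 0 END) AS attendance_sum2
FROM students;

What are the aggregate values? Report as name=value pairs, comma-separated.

[attendance_sum: attendance >= 80 AND year > 1]
student=Omar: ✗
student=Carmen: ✗
student=Quinn: ✗
student=Eve: ✓ → 5
student=Alice: ✗
student=Diego: ✗
student=Noor: ✗
student=Vik: ✗
student=Farah: ✗
student=Zane: ✓ → 2
attendance_sum = 5 + 2 = 7
—
[attendance_sum2: attendance BETWEEN 65 AND 90 AND major <> 'Chem']
student=Omar: ✓ → 37
student=Carmen: ✓ → 39
student=Quinn: ✗
student=Eve: ✓ → 5
student=Alice: ✗
student=Diego: ✓ → 34
student=Noor: ✗
student=Vik: ✗
student=Farah: ✗
student=Zane: ✗
attendance_sum2 = 37 + 39 + 5 + 34 = 115

attendance_sum=7, attendance_sum2=115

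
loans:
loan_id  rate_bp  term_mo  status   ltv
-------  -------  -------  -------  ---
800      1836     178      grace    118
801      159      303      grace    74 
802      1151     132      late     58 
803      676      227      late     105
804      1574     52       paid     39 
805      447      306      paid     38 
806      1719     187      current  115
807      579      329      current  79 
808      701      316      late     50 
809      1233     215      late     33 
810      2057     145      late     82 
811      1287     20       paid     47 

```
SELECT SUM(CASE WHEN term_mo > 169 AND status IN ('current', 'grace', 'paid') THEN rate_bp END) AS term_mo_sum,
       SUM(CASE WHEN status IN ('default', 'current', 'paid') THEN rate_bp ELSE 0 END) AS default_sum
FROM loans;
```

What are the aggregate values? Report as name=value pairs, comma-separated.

[term_mo_sum: term_mo > 169 AND status IN ('current', 'grace', 'paid')]
loan_id=800: ✓ → 1836
loan_id=801: ✓ → 159
loan_id=802: ✗
loan_id=803: ✗
loan_id=804: ✗
loan_id=805: ✓ → 447
loan_id=806: ✓ → 1719
loan_id=807: ✓ → 579
loan_id=808: ✗
loan_id=809: ✗
loan_id=810: ✗
loan_id=811: ✗
term_mo_sum = 1836 + 159 + 447 + 1719 + 579 = 4740
—
[default_sum: status IN ('default', 'current', 'paid')]
loan_id=800: ✗
loan_id=801: ✗
loan_id=802: ✗
loan_id=803: ✗
loan_id=804: ✓ → 1574
loan_id=805: ✓ → 447
loan_id=806: ✓ → 1719
loan_id=807: ✓ → 579
loan_id=808: ✗
loan_id=809: ✗
loan_id=810: ✗
loan_id=811: ✓ → 1287
default_sum = 1574 + 447 + 1719 + 579 + 1287 = 5606

term_mo_sum=4740, default_sum=5606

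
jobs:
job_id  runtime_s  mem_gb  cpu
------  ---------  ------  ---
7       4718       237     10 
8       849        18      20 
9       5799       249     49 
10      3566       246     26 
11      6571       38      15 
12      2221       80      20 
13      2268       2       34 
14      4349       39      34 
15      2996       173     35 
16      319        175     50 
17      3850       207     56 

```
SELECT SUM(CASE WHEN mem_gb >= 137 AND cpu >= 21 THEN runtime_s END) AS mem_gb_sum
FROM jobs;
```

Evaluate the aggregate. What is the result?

16530

job_id=7: ✗
job_id=8: ✗
job_id=9: ✓ → 5799
job_id=10: ✓ → 3566
job_id=11: ✗
job_id=12: ✗
job_id=13: ✗
job_id=14: ✗
job_id=15: ✓ → 2996
job_id=16: ✓ → 319
job_id=17: ✓ → 3850
mem_gb_sum = 5799 + 3566 + 2996 + 319 + 3850 = 16530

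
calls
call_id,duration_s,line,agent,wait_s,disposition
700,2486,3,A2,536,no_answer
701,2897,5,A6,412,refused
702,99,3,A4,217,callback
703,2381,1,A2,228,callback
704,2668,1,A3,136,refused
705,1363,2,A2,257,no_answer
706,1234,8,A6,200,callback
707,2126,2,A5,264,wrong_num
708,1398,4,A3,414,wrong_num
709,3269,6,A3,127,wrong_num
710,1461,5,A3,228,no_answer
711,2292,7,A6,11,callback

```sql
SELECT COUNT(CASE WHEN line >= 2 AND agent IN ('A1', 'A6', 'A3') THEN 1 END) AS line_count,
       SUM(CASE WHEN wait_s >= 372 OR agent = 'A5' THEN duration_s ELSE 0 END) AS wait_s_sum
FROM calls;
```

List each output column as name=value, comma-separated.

line_count=6, wait_s_sum=8907

[line_count: line >= 2 AND agent IN ('A1', 'A6', 'A3')]
call_id=700: ✗
call_id=701: ✓ → 1
call_id=702: ✗
call_id=703: ✗
call_id=704: ✗
call_id=705: ✗
call_id=706: ✓ → 1
call_id=707: ✗
call_id=708: ✓ → 1
call_id=709: ✓ → 1
call_id=710: ✓ → 1
call_id=711: ✓ → 1
line_count = COUNT(1, 1, 1, 1, 1, 1) = 6
—
[wait_s_sum: wait_s >= 372 OR agent = 'A5']
call_id=700: ✓ → 2486
call_id=701: ✓ → 2897
call_id=702: ✗
call_id=703: ✗
call_id=704: ✗
call_id=705: ✗
call_id=706: ✗
call_id=707: ✓ → 2126
call_id=708: ✓ → 1398
call_id=709: ✗
call_id=710: ✗
call_id=711: ✗
wait_s_sum = 2486 + 2897 + 2126 + 1398 = 8907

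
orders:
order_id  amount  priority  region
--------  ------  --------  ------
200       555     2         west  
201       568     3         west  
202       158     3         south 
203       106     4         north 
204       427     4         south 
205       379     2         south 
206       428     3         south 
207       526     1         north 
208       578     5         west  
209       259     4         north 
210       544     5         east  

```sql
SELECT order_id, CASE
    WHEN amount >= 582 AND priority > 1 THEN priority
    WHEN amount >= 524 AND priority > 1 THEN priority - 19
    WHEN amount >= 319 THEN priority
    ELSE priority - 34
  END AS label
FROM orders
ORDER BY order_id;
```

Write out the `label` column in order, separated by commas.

order_id=200: amount >= 524 AND priority > 1 → -17
order_id=201: amount >= 524 AND priority > 1 → -16
order_id=202: ELSE → -31
order_id=203: ELSE → -30
order_id=204: amount >= 319 → 4
order_id=205: amount >= 319 → 2
order_id=206: amount >= 319 → 3
order_id=207: amount >= 319 → 1
order_id=208: amount >= 524 AND priority > 1 → -14
order_id=209: ELSE → -30
order_id=210: amount >= 524 AND priority > 1 → -14

-17, -16, -31, -30, 4, 2, 3, 1, -14, -30, -14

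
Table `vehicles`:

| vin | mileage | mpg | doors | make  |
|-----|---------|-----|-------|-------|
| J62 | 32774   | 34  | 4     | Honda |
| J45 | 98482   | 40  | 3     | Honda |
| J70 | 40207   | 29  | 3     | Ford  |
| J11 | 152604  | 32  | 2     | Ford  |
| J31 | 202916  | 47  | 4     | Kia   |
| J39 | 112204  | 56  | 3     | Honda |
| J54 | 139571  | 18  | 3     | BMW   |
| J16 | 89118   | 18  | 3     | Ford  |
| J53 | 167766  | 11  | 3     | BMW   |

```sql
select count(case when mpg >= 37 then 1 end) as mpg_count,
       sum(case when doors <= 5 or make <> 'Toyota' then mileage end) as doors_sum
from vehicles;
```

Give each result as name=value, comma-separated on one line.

mpg_count=3, doors_sum=1035642

[mpg_count: mpg >= 37]
vin=J62: ✗
vin=J45: ✓ → 1
vin=J70: ✗
vin=J11: ✗
vin=J31: ✓ → 1
vin=J39: ✓ → 1
vin=J54: ✗
vin=J16: ✗
vin=J53: ✗
mpg_count = COUNT(1, 1, 1) = 3
—
[doors_sum: doors <= 5 or make <> 'Toyota']
vin=J62: ✓ → 32774
vin=J45: ✓ → 98482
vin=J70: ✓ → 40207
vin=J11: ✓ → 152604
vin=J31: ✓ → 202916
vin=J39: ✓ → 112204
vin=J54: ✓ → 139571
vin=J16: ✓ → 89118
vin=J53: ✓ → 167766
doors_sum = 32774 + 98482 + 40207 + 152604 + 202916 + 112204 + 139571 + 89118 + 167766 = 1035642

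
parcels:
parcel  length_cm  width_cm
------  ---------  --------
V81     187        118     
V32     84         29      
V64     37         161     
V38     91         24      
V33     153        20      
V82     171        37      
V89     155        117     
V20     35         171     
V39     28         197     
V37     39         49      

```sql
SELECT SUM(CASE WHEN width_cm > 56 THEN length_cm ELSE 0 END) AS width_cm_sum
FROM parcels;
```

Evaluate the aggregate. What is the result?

parcel=V81: ✓ → 187
parcel=V32: ✗
parcel=V64: ✓ → 37
parcel=V38: ✗
parcel=V33: ✗
parcel=V82: ✗
parcel=V89: ✓ → 155
parcel=V20: ✓ → 35
parcel=V39: ✓ → 28
parcel=V37: ✗
width_cm_sum = 187 + 37 + 155 + 35 + 28 = 442

442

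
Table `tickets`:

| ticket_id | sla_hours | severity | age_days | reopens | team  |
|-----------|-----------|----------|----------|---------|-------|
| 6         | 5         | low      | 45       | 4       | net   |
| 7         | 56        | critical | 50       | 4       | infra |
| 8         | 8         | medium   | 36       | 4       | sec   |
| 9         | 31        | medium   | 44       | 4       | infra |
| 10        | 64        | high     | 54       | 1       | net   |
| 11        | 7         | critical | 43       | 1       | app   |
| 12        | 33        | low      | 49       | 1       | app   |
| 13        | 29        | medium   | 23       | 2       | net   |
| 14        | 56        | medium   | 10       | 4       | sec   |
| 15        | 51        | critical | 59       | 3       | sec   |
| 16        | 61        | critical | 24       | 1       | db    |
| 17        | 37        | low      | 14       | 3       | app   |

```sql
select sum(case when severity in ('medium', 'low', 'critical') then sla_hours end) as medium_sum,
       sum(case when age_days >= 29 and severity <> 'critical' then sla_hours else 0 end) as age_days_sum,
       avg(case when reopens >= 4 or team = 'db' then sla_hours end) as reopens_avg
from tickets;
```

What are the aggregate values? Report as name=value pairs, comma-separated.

medium_sum=374, age_days_sum=141, reopens_avg=36.1666666667

[medium_sum: severity in ('medium', 'low', 'critical')]
ticket_id=6: ✓ → 5
ticket_id=7: ✓ → 56
ticket_id=8: ✓ → 8
ticket_id=9: ✓ → 31
ticket_id=10: ✗
ticket_id=11: ✓ → 7
ticket_id=12: ✓ → 33
ticket_id=13: ✓ → 29
ticket_id=14: ✓ → 56
ticket_id=15: ✓ → 51
ticket_id=16: ✓ → 61
ticket_id=17: ✓ → 37
medium_sum = 5 + 56 + 8 + 31 + 7 + 33 + 29 + 56 + 51 + 61 + 37 = 374
—
[age_days_sum: age_days >= 29 and severity <> 'critical']
ticket_id=6: ✓ → 5
ticket_id=7: ✗
ticket_id=8: ✓ → 8
ticket_id=9: ✓ → 31
ticket_id=10: ✓ → 64
ticket_id=11: ✗
ticket_id=12: ✓ → 33
ticket_id=13: ✗
ticket_id=14: ✗
ticket_id=15: ✗
ticket_id=16: ✗
ticket_id=17: ✗
age_days_sum = 5 + 8 + 31 + 64 + 33 = 141
—
[reopens_avg: reopens >= 4 or team = 'db']
ticket_id=6: ✓ → 5
ticket_id=7: ✓ → 56
ticket_id=8: ✓ → 8
ticket_id=9: ✓ → 31
ticket_id=10: ✗
ticket_id=11: ✗
ticket_id=12: ✗
ticket_id=13: ✗
ticket_id=14: ✓ → 56
ticket_id=15: ✗
ticket_id=16: ✓ → 61
ticket_id=17: ✗
reopens_avg = (5 + 56 + 8 + 31 + 56 + 61) / 6 = 36.1666666667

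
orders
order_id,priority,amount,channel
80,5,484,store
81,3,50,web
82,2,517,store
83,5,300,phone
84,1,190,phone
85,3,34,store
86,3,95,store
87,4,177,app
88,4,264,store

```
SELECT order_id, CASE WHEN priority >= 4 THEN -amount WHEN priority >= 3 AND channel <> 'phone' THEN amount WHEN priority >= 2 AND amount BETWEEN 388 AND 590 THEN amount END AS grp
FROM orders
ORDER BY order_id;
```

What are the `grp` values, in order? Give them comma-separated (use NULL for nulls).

-484, 50, 517, -300, NULL, 34, 95, -177, -264

order_id=80: priority >= 4 → -484
order_id=81: priority >= 3 AND channel <> 'phone' → 50
order_id=82: priority >= 2 AND amount BETWEEN 388 AND 590 → 517
order_id=83: priority >= 4 → -300
order_id=84: (no match → NULL) → NULL
order_id=85: priority >= 3 AND channel <> 'phone' → 34
order_id=86: priority >= 3 AND channel <> 'phone' → 95
order_id=87: priority >= 4 → -177
order_id=88: priority >= 4 → -264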